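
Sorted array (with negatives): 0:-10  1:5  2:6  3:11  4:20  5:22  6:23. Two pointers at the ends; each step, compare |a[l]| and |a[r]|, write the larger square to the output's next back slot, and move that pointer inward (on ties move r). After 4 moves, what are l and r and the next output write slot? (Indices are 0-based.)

[0,6] |-10|<=|23| out[6]=529 → r--
[0,5] |-10|<=|22| out[5]=484 → r--
[0,4] |-10|<=|20| out[4]=400 → r--
[0,3] |-10|<=|11| out[3]=121 → r--

l=0, r=2, next write slot=2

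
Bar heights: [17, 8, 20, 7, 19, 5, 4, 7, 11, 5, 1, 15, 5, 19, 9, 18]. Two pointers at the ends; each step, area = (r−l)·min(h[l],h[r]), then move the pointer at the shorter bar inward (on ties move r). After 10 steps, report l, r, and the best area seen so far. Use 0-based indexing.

l=2, r=7, best area=255

[0,15] min(17,18)*15=255 best=255 * → l++
[1,15] min(8,18)*14=112 best=255 → l++
[2,15] min(20,18)*13=234 best=255 → r--
[2,14] min(20,9)*12=108 best=255 → r--
[2,13] min(20,19)*11=209 best=255 → r--
[2,12] min(20,5)*10=50 best=255 → r--
[2,11] min(20,15)*9=135 best=255 → r--
[2,10] min(20,1)*8=8 best=255 → r--
[2,9] min(20,5)*7=35 best=255 → r--
[2,8] min(20,11)*6=66 best=255 → r--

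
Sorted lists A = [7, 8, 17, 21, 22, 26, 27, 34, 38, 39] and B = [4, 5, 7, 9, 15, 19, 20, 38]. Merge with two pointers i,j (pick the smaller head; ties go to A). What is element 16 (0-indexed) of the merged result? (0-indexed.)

merged[16] = 38

[i=0,j=0] A[i]=7>B[j]=4 take 4 → j++
[i=0,j=1] A[i]=7>B[j]=5 take 5 → j++
[i=0,j=2] A[i]=7<=B[j]=7 take 7 → i++
[i=1,j=2] A[i]=8>B[j]=7 take 7 → j++
[i=1,j=3] A[i]=8<=B[j]=9 take 8 → i++
[i=2,j=3] A[i]=17>B[j]=9 take 9 → j++
[i=2,j=4] A[i]=17>B[j]=15 take 15 → j++
[i=2,j=5] A[i]=17<=B[j]=19 take 17 → i++
[i=3,j=5] A[i]=21>B[j]=19 take 19 → j++
[i=3,j=6] A[i]=21>B[j]=20 take 20 → j++
[i=3,j=7] A[i]=21<=B[j]=38 take 21 → i++
[i=4,j=7] A[i]=22<=B[j]=38 take 22 → i++
[i=5,j=7] A[i]=26<=B[j]=38 take 26 → i++
[i=6,j=7] A[i]=27<=B[j]=38 take 27 → i++
[i=7,j=7] A[i]=34<=B[j]=38 take 34 → i++
[i=8,j=7] A[i]=38<=B[j]=38 take 38 → i++
[i=9,j=7] A[i]=39>B[j]=38 take 38 → j++
[i=9,j=8] B done, take A[i]=39 → i++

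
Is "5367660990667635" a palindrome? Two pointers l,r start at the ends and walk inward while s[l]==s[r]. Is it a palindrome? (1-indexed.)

l=1 r=16: '5'=='5', l++,r--
l=2 r=15: '3'=='3', l++,r--
l=3 r=14: '6'=='6', l++,r--
l=4 r=13: '7'=='7', l++,r--
l=5 r=12: '6'=='6', l++,r--
l=6 r=11: '6'=='6', l++,r--
l=7 r=10: '0'=='0', l++,r--
l=8 r=9: '9'=='9', l++,r--

palindrome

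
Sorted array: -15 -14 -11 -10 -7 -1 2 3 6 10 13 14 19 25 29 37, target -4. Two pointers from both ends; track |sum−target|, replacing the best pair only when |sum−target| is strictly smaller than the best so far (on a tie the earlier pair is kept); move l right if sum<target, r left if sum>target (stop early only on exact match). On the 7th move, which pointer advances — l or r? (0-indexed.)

l

l=0 r=15: -15+37=22 d=26 *, r--
l=0 r=14: -15+29=14 d=18 *, r--
l=0 r=13: -15+25=10 d=14 *, r--
l=0 r=12: -15+19=4 d=8 *, r--
l=0 r=11: -15+14=-1 d=3 *, r--
l=0 r=10: -15+13=-2 d=2 *, r--
l=0 r=9: -15+10=-5 d=1 *, l++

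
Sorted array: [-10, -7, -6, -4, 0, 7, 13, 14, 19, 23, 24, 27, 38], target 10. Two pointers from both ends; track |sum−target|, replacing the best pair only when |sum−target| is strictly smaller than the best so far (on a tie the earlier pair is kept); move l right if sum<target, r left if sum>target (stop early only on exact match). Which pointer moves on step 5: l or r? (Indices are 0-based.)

l

l=0 r=12: -10+38=28 d=18 *, r--
l=0 r=11: -10+27=17 d=7 *, r--
l=0 r=10: -10+24=14 d=4 *, r--
l=0 r=9: -10+23=13 d=3 *, r--
l=0 r=8: -10+19=9 d=1 *, l++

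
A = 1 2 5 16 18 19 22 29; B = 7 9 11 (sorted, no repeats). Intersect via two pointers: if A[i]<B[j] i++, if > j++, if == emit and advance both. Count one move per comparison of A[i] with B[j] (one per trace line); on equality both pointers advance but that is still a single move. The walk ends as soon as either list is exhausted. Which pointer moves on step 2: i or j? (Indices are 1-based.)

[i=1,j=1] 1<7 → i++
[i=2,j=1] 2<7 → i++

i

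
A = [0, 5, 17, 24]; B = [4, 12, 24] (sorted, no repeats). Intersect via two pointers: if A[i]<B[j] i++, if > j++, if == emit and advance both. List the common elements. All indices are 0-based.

intersection = [24]

[i=0,j=0] 0<4 → i++
[i=1,j=0] 5>4 → j++
[i=1,j=1] 5<12 → i++
[i=2,j=1] 17>12 → j++
[i=2,j=2] 17<24 → i++
[i=3,j=2] 24==24 emit → i++,j++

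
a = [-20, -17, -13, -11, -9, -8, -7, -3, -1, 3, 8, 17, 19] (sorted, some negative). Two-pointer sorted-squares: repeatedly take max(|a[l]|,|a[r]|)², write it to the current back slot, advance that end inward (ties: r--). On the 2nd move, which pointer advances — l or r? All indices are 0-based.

l=0 r=12: |-20|>|19| out[12]=400, l++
l=1 r=12: |-17|<=|19| out[11]=361, r--

r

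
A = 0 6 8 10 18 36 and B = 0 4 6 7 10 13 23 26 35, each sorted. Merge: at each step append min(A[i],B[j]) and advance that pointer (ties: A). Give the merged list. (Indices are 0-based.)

[0, 0, 4, 6, 6, 7, 8, 10, 10, 13, 18, 23, 26, 35, 36]

i=0 j=0: A[i]=0<=B[j]=0 take 0, i++
i=1 j=0: A[i]=6>B[j]=0 take 0, j++
i=1 j=1: A[i]=6>B[j]=4 take 4, j++
i=1 j=2: A[i]=6<=B[j]=6 take 6, i++
i=2 j=2: A[i]=8>B[j]=6 take 6, j++
i=2 j=3: A[i]=8>B[j]=7 take 7, j++
i=2 j=4: A[i]=8<=B[j]=10 take 8, i++
i=3 j=4: A[i]=10<=B[j]=10 take 10, i++
i=4 j=4: A[i]=18>B[j]=10 take 10, j++
i=4 j=5: A[i]=18>B[j]=13 take 13, j++
i=4 j=6: A[i]=18<=B[j]=23 take 18, i++
i=5 j=6: A[i]=36>B[j]=23 take 23, j++
i=5 j=7: A[i]=36>B[j]=26 take 26, j++
i=5 j=8: A[i]=36>B[j]=35 take 35, j++
i=5 j=9: B done, take A[i]=36, i++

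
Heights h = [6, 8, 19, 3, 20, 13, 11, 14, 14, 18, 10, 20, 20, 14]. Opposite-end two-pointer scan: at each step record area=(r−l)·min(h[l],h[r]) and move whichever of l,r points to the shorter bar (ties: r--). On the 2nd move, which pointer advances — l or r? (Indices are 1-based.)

l

l=1 r=14: min(6,14)*13=78 best=78 *, l++
l=2 r=14: min(8,14)*12=96 best=96 *, l++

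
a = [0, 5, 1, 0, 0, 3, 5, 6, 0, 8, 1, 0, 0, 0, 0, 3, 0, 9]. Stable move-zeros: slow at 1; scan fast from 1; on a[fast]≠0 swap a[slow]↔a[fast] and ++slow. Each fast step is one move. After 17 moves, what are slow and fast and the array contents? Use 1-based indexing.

slow=9, fast=18, a=[5, 1, 3, 5, 6, 8, 1, 3, 0, 0, 0, 0, 0, 0, 0, 0, 0, 9]

(s=1,f=1) a[fast]=0 → fast++
(s=1,f=2) a[fast]=5≠0 swap→a[1]=5 → slow++,fast++
(s=2,f=3) a[fast]=1≠0 swap→a[2]=1 → slow++,fast++
(s=3,f=4) a[fast]=0 → fast++
(s=3,f=5) a[fast]=0 → fast++
(s=3,f=6) a[fast]=3≠0 swap→a[3]=3 → slow++,fast++
(s=4,f=7) a[fast]=5≠0 swap→a[4]=5 → slow++,fast++
(s=5,f=8) a[fast]=6≠0 swap→a[5]=6 → slow++,fast++
(s=6,f=9) a[fast]=0 → fast++
(s=6,f=10) a[fast]=8≠0 swap→a[6]=8 → slow++,fast++
(s=7,f=11) a[fast]=1≠0 swap→a[7]=1 → slow++,fast++
(s=8,f=12) a[fast]=0 → fast++
(s=8,f=13) a[fast]=0 → fast++
(s=8,f=14) a[fast]=0 → fast++
(s=8,f=15) a[fast]=0 → fast++
(s=8,f=16) a[fast]=3≠0 swap→a[8]=3 → slow++,fast++
(s=9,f=17) a[fast]=0 → fast++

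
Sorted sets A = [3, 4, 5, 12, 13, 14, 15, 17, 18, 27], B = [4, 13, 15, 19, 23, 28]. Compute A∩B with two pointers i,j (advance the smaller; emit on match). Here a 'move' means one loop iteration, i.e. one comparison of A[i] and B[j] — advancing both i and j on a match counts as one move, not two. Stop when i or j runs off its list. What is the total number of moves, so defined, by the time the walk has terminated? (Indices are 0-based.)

12 moves

i=0 j=0: 3<4, i++
i=1 j=0: 4==4 emit, i++,j++
i=2 j=1: 5<13, i++
i=3 j=1: 12<13, i++
i=4 j=1: 13==13 emit, i++,j++
i=5 j=2: 14<15, i++
i=6 j=2: 15==15 emit, i++,j++
i=7 j=3: 17<19, i++
i=8 j=3: 18<19, i++
i=9 j=3: 27>19, j++
i=9 j=4: 27>23, j++
i=9 j=5: 27<28, i++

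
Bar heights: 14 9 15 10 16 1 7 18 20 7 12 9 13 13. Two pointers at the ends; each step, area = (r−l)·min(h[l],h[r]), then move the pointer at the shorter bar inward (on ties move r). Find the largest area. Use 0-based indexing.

[0,13] min(14,13)*13=169 best=169 * → r--
[0,12] min(14,13)*12=156 best=169 → r--
[0,11] min(14,9)*11=99 best=169 → r--
[0,10] min(14,12)*10=120 best=169 → r--
[0,9] min(14,7)*9=63 best=169 → r--
[0,8] min(14,20)*8=112 best=169 → l++
[1,8] min(9,20)*7=63 best=169 → l++
[2,8] min(15,20)*6=90 best=169 → l++
[3,8] min(10,20)*5=50 best=169 → l++
[4,8] min(16,20)*4=64 best=169 → l++
[5,8] min(1,20)*3=3 best=169 → l++
[6,8] min(7,20)*2=14 best=169 → l++
[7,8] min(18,20)*1=18 best=169 → l++

max area = 169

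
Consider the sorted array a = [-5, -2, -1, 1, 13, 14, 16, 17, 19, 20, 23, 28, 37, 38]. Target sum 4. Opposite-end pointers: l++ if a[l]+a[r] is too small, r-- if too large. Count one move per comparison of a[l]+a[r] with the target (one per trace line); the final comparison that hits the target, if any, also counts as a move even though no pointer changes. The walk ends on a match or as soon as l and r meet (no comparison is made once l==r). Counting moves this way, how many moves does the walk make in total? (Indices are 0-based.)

l=0 r=13: -5+38=33 >4, r--
l=0 r=12: -5+37=32 >4, r--
l=0 r=11: -5+28=23 >4, r--
l=0 r=10: -5+23=18 >4, r--
l=0 r=9: -5+20=15 >4, r--
l=0 r=8: -5+19=14 >4, r--
l=0 r=7: -5+17=12 >4, r--
l=0 r=6: -5+16=11 >4, r--
l=0 r=5: -5+14=9 >4, r--
l=0 r=4: -5+13=8 >4, r--
l=0 r=3: -5+1=-4 <4, l++
l=1 r=3: -2+1=-1 <4, l++
l=2 r=3: -1+1=0 <4, l++

13 moves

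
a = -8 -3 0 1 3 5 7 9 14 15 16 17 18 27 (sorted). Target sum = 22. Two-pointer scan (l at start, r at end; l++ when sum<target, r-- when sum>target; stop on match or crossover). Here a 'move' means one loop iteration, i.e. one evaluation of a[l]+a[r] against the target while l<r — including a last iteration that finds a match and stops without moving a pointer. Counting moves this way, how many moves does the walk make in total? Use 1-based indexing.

8 moves

[1,14] -8+27=19 <22 → l++
[2,14] -3+27=24 >22 → r--
[2,13] -3+18=15 <22 → l++
[3,13] 0+18=18 <22 → l++
[4,13] 1+18=19 <22 → l++
[5,13] 3+18=21 <22 → l++
[6,13] 5+18=23 >22 → r--
[6,12] 5+17=22 → found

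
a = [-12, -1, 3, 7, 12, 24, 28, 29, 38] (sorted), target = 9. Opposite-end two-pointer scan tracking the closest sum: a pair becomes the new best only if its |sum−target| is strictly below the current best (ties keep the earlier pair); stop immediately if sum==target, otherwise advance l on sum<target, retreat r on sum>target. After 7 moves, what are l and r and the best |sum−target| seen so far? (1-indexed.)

l=1 r=9: -12+38=26 d=17 *, r--
l=1 r=8: -12+29=17 d=8 *, r--
l=1 r=7: -12+28=16 d=7 *, r--
l=1 r=6: -12+24=12 d=3 *, r--
l=1 r=5: -12+12=0 d=9, l++
l=2 r=5: -1+12=11 d=2 *, r--
l=2 r=4: -1+7=6 d=3, l++

l=3, r=4, best |Δ|=2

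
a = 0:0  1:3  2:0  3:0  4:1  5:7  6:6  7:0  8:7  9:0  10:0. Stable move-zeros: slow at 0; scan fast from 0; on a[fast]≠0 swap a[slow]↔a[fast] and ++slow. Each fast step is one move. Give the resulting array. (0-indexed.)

slow=0 fast=0: a[fast]=0, fast++
slow=0 fast=1: a[fast]=3≠0 swap→a[0]=3, slow++,fast++
slow=1 fast=2: a[fast]=0, fast++
slow=1 fast=3: a[fast]=0, fast++
slow=1 fast=4: a[fast]=1≠0 swap→a[1]=1, slow++,fast++
slow=2 fast=5: a[fast]=7≠0 swap→a[2]=7, slow++,fast++
slow=3 fast=6: a[fast]=6≠0 swap→a[3]=6, slow++,fast++
slow=4 fast=7: a[fast]=0, fast++
slow=4 fast=8: a[fast]=7≠0 swap→a[4]=7, slow++,fast++
slow=5 fast=9: a[fast]=0, fast++
slow=5 fast=10: a[fast]=0, fast++

[3, 1, 7, 6, 7, 0, 0, 0, 0, 0, 0]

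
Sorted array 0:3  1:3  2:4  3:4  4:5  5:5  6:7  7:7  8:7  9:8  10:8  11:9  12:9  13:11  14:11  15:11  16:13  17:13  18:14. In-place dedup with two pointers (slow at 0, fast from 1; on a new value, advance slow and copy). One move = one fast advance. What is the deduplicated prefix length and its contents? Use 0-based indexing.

length 9; prefix = [3, 4, 5, 7, 8, 9, 11, 13, 14]

slow=0 fast=1: a[fast]=3=a[slow] dup, fast++
slow=0 fast=2: a[fast]=4≠a[slow]=3 write a[1]=4, slow++,fast++
slow=1 fast=3: a[fast]=4=a[slow] dup, fast++
slow=1 fast=4: a[fast]=5≠a[slow]=4 write a[2]=5, slow++,fast++
slow=2 fast=5: a[fast]=5=a[slow] dup, fast++
slow=2 fast=6: a[fast]=7≠a[slow]=5 write a[3]=7, slow++,fast++
slow=3 fast=7: a[fast]=7=a[slow] dup, fast++
slow=3 fast=8: a[fast]=7=a[slow] dup, fast++
slow=3 fast=9: a[fast]=8≠a[slow]=7 write a[4]=8, slow++,fast++
slow=4 fast=10: a[fast]=8=a[slow] dup, fast++
slow=4 fast=11: a[fast]=9≠a[slow]=8 write a[5]=9, slow++,fast++
slow=5 fast=12: a[fast]=9=a[slow] dup, fast++
slow=5 fast=13: a[fast]=11≠a[slow]=9 write a[6]=11, slow++,fast++
slow=6 fast=14: a[fast]=11=a[slow] dup, fast++
slow=6 fast=15: a[fast]=11=a[slow] dup, fast++
slow=6 fast=16: a[fast]=13≠a[slow]=11 write a[7]=13, slow++,fast++
slow=7 fast=17: a[fast]=13=a[slow] dup, fast++
slow=7 fast=18: a[fast]=14≠a[slow]=13 write a[8]=14, slow++,fast++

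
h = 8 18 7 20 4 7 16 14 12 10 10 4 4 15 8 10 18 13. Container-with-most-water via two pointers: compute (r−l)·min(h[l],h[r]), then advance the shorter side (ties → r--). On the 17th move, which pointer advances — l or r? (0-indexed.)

l

l=0 r=17: min(8,13)*17=136 best=136 *, l++
l=1 r=17: min(18,13)*16=208 best=208 *, r--
l=1 r=16: min(18,18)*15=270 best=270 *, r--
l=1 r=15: min(18,10)*14=140 best=270, r--
l=1 r=14: min(18,8)*13=104 best=270, r--
l=1 r=13: min(18,15)*12=180 best=270, r--
l=1 r=12: min(18,4)*11=44 best=270, r--
l=1 r=11: min(18,4)*10=40 best=270, r--
l=1 r=10: min(18,10)*9=90 best=270, r--
l=1 r=9: min(18,10)*8=80 best=270, r--
l=1 r=8: min(18,12)*7=84 best=270, r--
l=1 r=7: min(18,14)*6=84 best=270, r--
l=1 r=6: min(18,16)*5=80 best=270, r--
l=1 r=5: min(18,7)*4=28 best=270, r--
l=1 r=4: min(18,4)*3=12 best=270, r--
l=1 r=3: min(18,20)*2=36 best=270, l++
l=2 r=3: min(7,20)*1=7 best=270, l++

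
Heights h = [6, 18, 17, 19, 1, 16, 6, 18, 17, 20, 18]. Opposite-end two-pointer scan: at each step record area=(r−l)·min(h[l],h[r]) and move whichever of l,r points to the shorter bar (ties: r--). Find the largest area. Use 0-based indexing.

l=0 r=10: min(6,18)*10=60 best=60 *, l++
l=1 r=10: min(18,18)*9=162 best=162 *, r--
l=1 r=9: min(18,20)*8=144 best=162, l++
l=2 r=9: min(17,20)*7=119 best=162, l++
l=3 r=9: min(19,20)*6=114 best=162, l++
l=4 r=9: min(1,20)*5=5 best=162, l++
l=5 r=9: min(16,20)*4=64 best=162, l++
l=6 r=9: min(6,20)*3=18 best=162, l++
l=7 r=9: min(18,20)*2=36 best=162, l++
l=8 r=9: min(17,20)*1=17 best=162, l++

max area = 162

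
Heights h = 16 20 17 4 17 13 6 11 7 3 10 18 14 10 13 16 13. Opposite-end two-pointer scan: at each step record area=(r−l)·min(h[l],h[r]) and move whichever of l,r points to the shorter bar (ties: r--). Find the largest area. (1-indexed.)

l=1 r=17: min(16,13)*16=208 best=208 *, r--
l=1 r=16: min(16,16)*15=240 best=240 *, r--
l=1 r=15: min(16,13)*14=182 best=240, r--
l=1 r=14: min(16,10)*13=130 best=240, r--
l=1 r=13: min(16,14)*12=168 best=240, r--
l=1 r=12: min(16,18)*11=176 best=240, l++
l=2 r=12: min(20,18)*10=180 best=240, r--
l=2 r=11: min(20,10)*9=90 best=240, r--
l=2 r=10: min(20,3)*8=24 best=240, r--
l=2 r=9: min(20,7)*7=49 best=240, r--
l=2 r=8: min(20,11)*6=66 best=240, r--
l=2 r=7: min(20,6)*5=30 best=240, r--
l=2 r=6: min(20,13)*4=52 best=240, r--
l=2 r=5: min(20,17)*3=51 best=240, r--
l=2 r=4: min(20,4)*2=8 best=240, r--
l=2 r=3: min(20,17)*1=17 best=240, r--

max area = 240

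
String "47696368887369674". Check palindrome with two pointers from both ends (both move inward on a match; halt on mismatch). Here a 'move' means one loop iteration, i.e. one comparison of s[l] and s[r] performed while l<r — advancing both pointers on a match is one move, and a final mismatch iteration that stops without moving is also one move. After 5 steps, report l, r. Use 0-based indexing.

l=5, r=11

[0,16] '4'=='4' → l++,r--
[1,15] '7'=='7' → l++,r--
[2,14] '6'=='6' → l++,r--
[3,13] '9'=='9' → l++,r--
[4,12] '6'=='6' → l++,r--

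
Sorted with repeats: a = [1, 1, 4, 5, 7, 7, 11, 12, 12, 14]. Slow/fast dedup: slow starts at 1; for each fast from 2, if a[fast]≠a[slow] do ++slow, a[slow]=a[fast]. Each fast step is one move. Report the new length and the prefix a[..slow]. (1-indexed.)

(s=1,f=2) a[fast]=1=a[slow] dup → fast++
(s=1,f=3) a[fast]=4≠a[slow]=1 write a[2]=4 → slow++,fast++
(s=2,f=4) a[fast]=5≠a[slow]=4 write a[3]=5 → slow++,fast++
(s=3,f=5) a[fast]=7≠a[slow]=5 write a[4]=7 → slow++,fast++
(s=4,f=6) a[fast]=7=a[slow] dup → fast++
(s=4,f=7) a[fast]=11≠a[slow]=7 write a[5]=11 → slow++,fast++
(s=5,f=8) a[fast]=12≠a[slow]=11 write a[6]=12 → slow++,fast++
(s=6,f=9) a[fast]=12=a[slow] dup → fast++
(s=6,f=10) a[fast]=14≠a[slow]=12 write a[7]=14 → slow++,fast++

length 7; prefix = [1, 4, 5, 7, 11, 12, 14]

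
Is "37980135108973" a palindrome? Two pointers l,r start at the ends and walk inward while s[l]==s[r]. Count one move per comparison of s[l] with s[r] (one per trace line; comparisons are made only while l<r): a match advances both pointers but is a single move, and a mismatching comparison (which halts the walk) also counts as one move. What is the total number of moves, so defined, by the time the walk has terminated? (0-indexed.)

7 moves

[0,13] '3'=='3' → l++,r--
[1,12] '7'=='7' → l++,r--
[2,11] '9'=='9' → l++,r--
[3,10] '8'=='8' → l++,r--
[4,9] '0'=='0' → l++,r--
[5,8] '1'=='1' → l++,r--
[6,7] '3'!='5' → stop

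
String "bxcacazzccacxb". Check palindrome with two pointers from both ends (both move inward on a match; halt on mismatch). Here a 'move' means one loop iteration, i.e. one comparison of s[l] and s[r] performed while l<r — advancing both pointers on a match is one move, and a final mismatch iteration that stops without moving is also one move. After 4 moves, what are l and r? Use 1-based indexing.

[1,14] 'b'=='b' → l++,r--
[2,13] 'x'=='x' → l++,r--
[3,12] 'c'=='c' → l++,r--
[4,11] 'a'=='a' → l++,r--

l=5, r=10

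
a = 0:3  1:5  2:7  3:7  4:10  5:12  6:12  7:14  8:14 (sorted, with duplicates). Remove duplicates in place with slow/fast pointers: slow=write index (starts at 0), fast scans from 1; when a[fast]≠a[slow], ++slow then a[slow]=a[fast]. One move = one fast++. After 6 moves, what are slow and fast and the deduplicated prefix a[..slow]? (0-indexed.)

slow=4, fast=7, prefix=[3, 5, 7, 10, 12]

(s=0,f=1) a[fast]=5≠a[slow]=3 write a[1]=5 → slow++,fast++
(s=1,f=2) a[fast]=7≠a[slow]=5 write a[2]=7 → slow++,fast++
(s=2,f=3) a[fast]=7=a[slow] dup → fast++
(s=2,f=4) a[fast]=10≠a[slow]=7 write a[3]=10 → slow++,fast++
(s=3,f=5) a[fast]=12≠a[slow]=10 write a[4]=12 → slow++,fast++
(s=4,f=6) a[fast]=12=a[slow] dup → fast++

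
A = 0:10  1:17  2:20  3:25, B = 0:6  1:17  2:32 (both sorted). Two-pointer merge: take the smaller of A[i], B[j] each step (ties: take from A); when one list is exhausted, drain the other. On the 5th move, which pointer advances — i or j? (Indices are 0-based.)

i

[i=0,j=0] A[i]=10>B[j]=6 take 6 → j++
[i=0,j=1] A[i]=10<=B[j]=17 take 10 → i++
[i=1,j=1] A[i]=17<=B[j]=17 take 17 → i++
[i=2,j=1] A[i]=20>B[j]=17 take 17 → j++
[i=2,j=2] A[i]=20<=B[j]=32 take 20 → i++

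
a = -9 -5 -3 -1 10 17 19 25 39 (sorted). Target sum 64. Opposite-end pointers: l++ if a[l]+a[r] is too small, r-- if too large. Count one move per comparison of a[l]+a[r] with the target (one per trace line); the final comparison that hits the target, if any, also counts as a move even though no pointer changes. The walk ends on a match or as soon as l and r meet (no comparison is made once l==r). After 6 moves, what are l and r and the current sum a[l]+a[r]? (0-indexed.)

l=0 r=8: -9+39=30 <64, l++
l=1 r=8: -5+39=34 <64, l++
l=2 r=8: -3+39=36 <64, l++
l=3 r=8: -1+39=38 <64, l++
l=4 r=8: 10+39=49 <64, l++
l=5 r=8: 17+39=56 <64, l++

l=6, r=8, sum=58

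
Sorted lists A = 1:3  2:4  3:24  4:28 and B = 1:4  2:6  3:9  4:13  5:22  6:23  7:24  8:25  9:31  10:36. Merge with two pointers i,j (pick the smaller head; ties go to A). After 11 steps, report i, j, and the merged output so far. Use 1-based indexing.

i=4, j=9, merged so far=[3, 4, 4, 6, 9, 13, 22, 23, 24, 24, 25]

i=1 j=1: A[i]=3<=B[j]=4 take 3, i++
i=2 j=1: A[i]=4<=B[j]=4 take 4, i++
i=3 j=1: A[i]=24>B[j]=4 take 4, j++
i=3 j=2: A[i]=24>B[j]=6 take 6, j++
i=3 j=3: A[i]=24>B[j]=9 take 9, j++
i=3 j=4: A[i]=24>B[j]=13 take 13, j++
i=3 j=5: A[i]=24>B[j]=22 take 22, j++
i=3 j=6: A[i]=24>B[j]=23 take 23, j++
i=3 j=7: A[i]=24<=B[j]=24 take 24, i++
i=4 j=7: A[i]=28>B[j]=24 take 24, j++
i=4 j=8: A[i]=28>B[j]=25 take 25, j++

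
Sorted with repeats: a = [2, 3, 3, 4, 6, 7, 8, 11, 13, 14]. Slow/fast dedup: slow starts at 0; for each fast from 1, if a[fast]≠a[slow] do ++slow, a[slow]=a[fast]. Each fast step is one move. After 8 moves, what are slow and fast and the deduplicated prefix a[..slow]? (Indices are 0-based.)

slow=0 fast=1: a[fast]=3≠a[slow]=2 write a[1]=3, slow++,fast++
slow=1 fast=2: a[fast]=3=a[slow] dup, fast++
slow=1 fast=3: a[fast]=4≠a[slow]=3 write a[2]=4, slow++,fast++
slow=2 fast=4: a[fast]=6≠a[slow]=4 write a[3]=6, slow++,fast++
slow=3 fast=5: a[fast]=7≠a[slow]=6 write a[4]=7, slow++,fast++
slow=4 fast=6: a[fast]=8≠a[slow]=7 write a[5]=8, slow++,fast++
slow=5 fast=7: a[fast]=11≠a[slow]=8 write a[6]=11, slow++,fast++
slow=6 fast=8: a[fast]=13≠a[slow]=11 write a[7]=13, slow++,fast++

slow=7, fast=9, prefix=[2, 3, 4, 6, 7, 8, 11, 13]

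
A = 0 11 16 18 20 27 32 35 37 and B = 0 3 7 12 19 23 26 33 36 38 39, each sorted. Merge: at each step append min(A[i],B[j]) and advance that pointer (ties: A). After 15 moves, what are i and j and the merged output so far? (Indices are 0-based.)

[i=0,j=0] A[i]=0<=B[j]=0 take 0 → i++
[i=1,j=0] A[i]=11>B[j]=0 take 0 → j++
[i=1,j=1] A[i]=11>B[j]=3 take 3 → j++
[i=1,j=2] A[i]=11>B[j]=7 take 7 → j++
[i=1,j=3] A[i]=11<=B[j]=12 take 11 → i++
[i=2,j=3] A[i]=16>B[j]=12 take 12 → j++
[i=2,j=4] A[i]=16<=B[j]=19 take 16 → i++
[i=3,j=4] A[i]=18<=B[j]=19 take 18 → i++
[i=4,j=4] A[i]=20>B[j]=19 take 19 → j++
[i=4,j=5] A[i]=20<=B[j]=23 take 20 → i++
[i=5,j=5] A[i]=27>B[j]=23 take 23 → j++
[i=5,j=6] A[i]=27>B[j]=26 take 26 → j++
[i=5,j=7] A[i]=27<=B[j]=33 take 27 → i++
[i=6,j=7] A[i]=32<=B[j]=33 take 32 → i++
[i=7,j=7] A[i]=35>B[j]=33 take 33 → j++

i=7, j=8, merged so far=[0, 0, 3, 7, 11, 12, 16, 18, 19, 20, 23, 26, 27, 32, 33]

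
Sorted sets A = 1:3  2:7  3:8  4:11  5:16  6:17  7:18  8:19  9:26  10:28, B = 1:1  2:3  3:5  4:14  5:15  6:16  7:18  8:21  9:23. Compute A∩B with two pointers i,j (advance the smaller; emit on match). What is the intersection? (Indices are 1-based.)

i=1 j=1: 3>1, j++
i=1 j=2: 3==3 emit, i++,j++
i=2 j=3: 7>5, j++
i=2 j=4: 7<14, i++
i=3 j=4: 8<14, i++
i=4 j=4: 11<14, i++
i=5 j=4: 16>14, j++
i=5 j=5: 16>15, j++
i=5 j=6: 16==16 emit, i++,j++
i=6 j=7: 17<18, i++
i=7 j=7: 18==18 emit, i++,j++
i=8 j=8: 19<21, i++
i=9 j=8: 26>21, j++
i=9 j=9: 26>23, j++

intersection = [3, 16, 18]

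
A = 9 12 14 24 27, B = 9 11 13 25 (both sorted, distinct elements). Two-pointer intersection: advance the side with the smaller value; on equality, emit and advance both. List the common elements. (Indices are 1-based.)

i=1 j=1: 9==9 emit, i++,j++
i=2 j=2: 12>11, j++
i=2 j=3: 12<13, i++
i=3 j=3: 14>13, j++
i=3 j=4: 14<25, i++
i=4 j=4: 24<25, i++
i=5 j=4: 27>25, j++

intersection = [9]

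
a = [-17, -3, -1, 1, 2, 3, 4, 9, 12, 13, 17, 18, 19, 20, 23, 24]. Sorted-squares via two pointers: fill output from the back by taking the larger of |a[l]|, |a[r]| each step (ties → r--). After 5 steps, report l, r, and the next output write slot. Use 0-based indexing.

l=0 r=15: |-17|<=|24| out[15]=576, r--
l=0 r=14: |-17|<=|23| out[14]=529, r--
l=0 r=13: |-17|<=|20| out[13]=400, r--
l=0 r=12: |-17|<=|19| out[12]=361, r--
l=0 r=11: |-17|<=|18| out[11]=324, r--

l=0, r=10, next write slot=10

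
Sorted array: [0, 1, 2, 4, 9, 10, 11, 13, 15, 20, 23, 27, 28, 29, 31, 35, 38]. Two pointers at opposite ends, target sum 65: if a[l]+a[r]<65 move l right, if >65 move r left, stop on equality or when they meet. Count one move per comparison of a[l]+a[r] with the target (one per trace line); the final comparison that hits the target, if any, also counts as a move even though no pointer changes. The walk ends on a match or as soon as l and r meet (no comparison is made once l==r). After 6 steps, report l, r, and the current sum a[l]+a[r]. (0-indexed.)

l=6, r=16, sum=49

l=0 r=16: 0+38=38 <65, l++
l=1 r=16: 1+38=39 <65, l++
l=2 r=16: 2+38=40 <65, l++
l=3 r=16: 4+38=42 <65, l++
l=4 r=16: 9+38=47 <65, l++
l=5 r=16: 10+38=48 <65, l++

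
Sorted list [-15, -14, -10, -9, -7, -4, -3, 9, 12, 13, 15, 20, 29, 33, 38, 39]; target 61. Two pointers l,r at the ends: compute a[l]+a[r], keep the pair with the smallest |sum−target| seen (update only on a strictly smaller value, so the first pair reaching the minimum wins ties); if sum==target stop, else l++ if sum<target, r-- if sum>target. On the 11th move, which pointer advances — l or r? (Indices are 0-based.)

l

l=0 r=15: -15+39=24 d=37 *, l++
l=1 r=15: -14+39=25 d=36 *, l++
l=2 r=15: -10+39=29 d=32 *, l++
l=3 r=15: -9+39=30 d=31 *, l++
l=4 r=15: -7+39=32 d=29 *, l++
l=5 r=15: -4+39=35 d=26 *, l++
l=6 r=15: -3+39=36 d=25 *, l++
l=7 r=15: 9+39=48 d=13 *, l++
l=8 r=15: 12+39=51 d=10 *, l++
l=9 r=15: 13+39=52 d=9 *, l++
l=10 r=15: 15+39=54 d=7 *, l++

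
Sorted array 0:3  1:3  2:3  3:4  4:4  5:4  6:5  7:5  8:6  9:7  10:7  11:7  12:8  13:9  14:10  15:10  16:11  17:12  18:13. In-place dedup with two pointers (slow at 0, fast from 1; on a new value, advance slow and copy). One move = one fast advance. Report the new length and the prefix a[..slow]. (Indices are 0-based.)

slow=0 fast=1: a[fast]=3=a[slow] dup, fast++
slow=0 fast=2: a[fast]=3=a[slow] dup, fast++
slow=0 fast=3: a[fast]=4≠a[slow]=3 write a[1]=4, slow++,fast++
slow=1 fast=4: a[fast]=4=a[slow] dup, fast++
slow=1 fast=5: a[fast]=4=a[slow] dup, fast++
slow=1 fast=6: a[fast]=5≠a[slow]=4 write a[2]=5, slow++,fast++
slow=2 fast=7: a[fast]=5=a[slow] dup, fast++
slow=2 fast=8: a[fast]=6≠a[slow]=5 write a[3]=6, slow++,fast++
slow=3 fast=9: a[fast]=7≠a[slow]=6 write a[4]=7, slow++,fast++
slow=4 fast=10: a[fast]=7=a[slow] dup, fast++
slow=4 fast=11: a[fast]=7=a[slow] dup, fast++
slow=4 fast=12: a[fast]=8≠a[slow]=7 write a[5]=8, slow++,fast++
slow=5 fast=13: a[fast]=9≠a[slow]=8 write a[6]=9, slow++,fast++
slow=6 fast=14: a[fast]=10≠a[slow]=9 write a[7]=10, slow++,fast++
slow=7 fast=15: a[fast]=10=a[slow] dup, fast++
slow=7 fast=16: a[fast]=11≠a[slow]=10 write a[8]=11, slow++,fast++
slow=8 fast=17: a[fast]=12≠a[slow]=11 write a[9]=12, slow++,fast++
slow=9 fast=18: a[fast]=13≠a[slow]=12 write a[10]=13, slow++,fast++

length 11; prefix = [3, 4, 5, 6, 7, 8, 9, 10, 11, 12, 13]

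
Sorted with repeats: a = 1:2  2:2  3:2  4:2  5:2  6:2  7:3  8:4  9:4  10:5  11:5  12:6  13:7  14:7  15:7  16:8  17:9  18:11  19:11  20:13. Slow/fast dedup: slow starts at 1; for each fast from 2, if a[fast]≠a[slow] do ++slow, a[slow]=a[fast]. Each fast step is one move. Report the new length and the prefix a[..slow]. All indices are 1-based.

(s=1,f=2) a[fast]=2=a[slow] dup → fast++
(s=1,f=3) a[fast]=2=a[slow] dup → fast++
(s=1,f=4) a[fast]=2=a[slow] dup → fast++
(s=1,f=5) a[fast]=2=a[slow] dup → fast++
(s=1,f=6) a[fast]=2=a[slow] dup → fast++
(s=1,f=7) a[fast]=3≠a[slow]=2 write a[2]=3 → slow++,fast++
(s=2,f=8) a[fast]=4≠a[slow]=3 write a[3]=4 → slow++,fast++
(s=3,f=9) a[fast]=4=a[slow] dup → fast++
(s=3,f=10) a[fast]=5≠a[slow]=4 write a[4]=5 → slow++,fast++
(s=4,f=11) a[fast]=5=a[slow] dup → fast++
(s=4,f=12) a[fast]=6≠a[slow]=5 write a[5]=6 → slow++,fast++
(s=5,f=13) a[fast]=7≠a[slow]=6 write a[6]=7 → slow++,fast++
(s=6,f=14) a[fast]=7=a[slow] dup → fast++
(s=6,f=15) a[fast]=7=a[slow] dup → fast++
(s=6,f=16) a[fast]=8≠a[slow]=7 write a[7]=8 → slow++,fast++
(s=7,f=17) a[fast]=9≠a[slow]=8 write a[8]=9 → slow++,fast++
(s=8,f=18) a[fast]=11≠a[slow]=9 write a[9]=11 → slow++,fast++
(s=9,f=19) a[fast]=11=a[slow] dup → fast++
(s=9,f=20) a[fast]=13≠a[slow]=11 write a[10]=13 → slow++,fast++

length 10; prefix = [2, 3, 4, 5, 6, 7, 8, 9, 11, 13]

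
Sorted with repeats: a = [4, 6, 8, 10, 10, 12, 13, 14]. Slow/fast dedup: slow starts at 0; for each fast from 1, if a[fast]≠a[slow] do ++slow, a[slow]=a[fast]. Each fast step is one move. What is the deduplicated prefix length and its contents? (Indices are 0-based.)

(s=0,f=1) a[fast]=6≠a[slow]=4 write a[1]=6 → slow++,fast++
(s=1,f=2) a[fast]=8≠a[slow]=6 write a[2]=8 → slow++,fast++
(s=2,f=3) a[fast]=10≠a[slow]=8 write a[3]=10 → slow++,fast++
(s=3,f=4) a[fast]=10=a[slow] dup → fast++
(s=3,f=5) a[fast]=12≠a[slow]=10 write a[4]=12 → slow++,fast++
(s=4,f=6) a[fast]=13≠a[slow]=12 write a[5]=13 → slow++,fast++
(s=5,f=7) a[fast]=14≠a[slow]=13 write a[6]=14 → slow++,fast++

length 7; prefix = [4, 6, 8, 10, 12, 13, 14]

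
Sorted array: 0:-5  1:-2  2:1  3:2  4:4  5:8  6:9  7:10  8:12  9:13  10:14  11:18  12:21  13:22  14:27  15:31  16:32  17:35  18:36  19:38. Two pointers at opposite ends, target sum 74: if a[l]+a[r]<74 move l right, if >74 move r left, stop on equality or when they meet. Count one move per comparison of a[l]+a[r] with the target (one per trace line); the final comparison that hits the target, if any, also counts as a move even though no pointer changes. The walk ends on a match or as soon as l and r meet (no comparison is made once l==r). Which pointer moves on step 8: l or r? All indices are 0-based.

[0,19] -5+38=33 <74 → l++
[1,19] -2+38=36 <74 → l++
[2,19] 1+38=39 <74 → l++
[3,19] 2+38=40 <74 → l++
[4,19] 4+38=42 <74 → l++
[5,19] 8+38=46 <74 → l++
[6,19] 9+38=47 <74 → l++
[7,19] 10+38=48 <74 → l++

l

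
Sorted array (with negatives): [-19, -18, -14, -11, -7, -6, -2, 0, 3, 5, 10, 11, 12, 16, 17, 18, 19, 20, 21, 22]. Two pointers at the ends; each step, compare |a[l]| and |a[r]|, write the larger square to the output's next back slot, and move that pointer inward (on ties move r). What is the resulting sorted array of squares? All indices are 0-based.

[0,19] |-19|<=|22| out[19]=484 → r--
[0,18] |-19|<=|21| out[18]=441 → r--
[0,17] |-19|<=|20| out[17]=400 → r--
[0,16] |-19|<=|19| out[16]=361 → r--
[0,15] |-19|>|18| out[15]=361 → l++
[1,15] |-18|<=|18| out[14]=324 → r--
[1,14] |-18|>|17| out[13]=324 → l++
[2,14] |-14|<=|17| out[12]=289 → r--
[2,13] |-14|<=|16| out[11]=256 → r--
[2,12] |-14|>|12| out[10]=196 → l++
[3,12] |-11|<=|12| out[9]=144 → r--
[3,11] |-11|<=|11| out[8]=121 → r--
[3,10] |-11|>|10| out[7]=121 → l++
[4,10] |-7|<=|10| out[6]=100 → r--
[4,9] |-7|>|5| out[5]=49 → l++
[5,9] |-6|>|5| out[4]=36 → l++
[6,9] |-2|<=|5| out[3]=25 → r--
[6,8] |-2|<=|3| out[2]=9 → r--
[6,7] |-2|>|0| out[1]=4 → l++
[7,7] |0|<=|0| out[0]=0 → r--

[0, 4, 9, 25, 36, 49, 100, 121, 121, 144, 196, 256, 289, 324, 324, 361, 361, 400, 441, 484]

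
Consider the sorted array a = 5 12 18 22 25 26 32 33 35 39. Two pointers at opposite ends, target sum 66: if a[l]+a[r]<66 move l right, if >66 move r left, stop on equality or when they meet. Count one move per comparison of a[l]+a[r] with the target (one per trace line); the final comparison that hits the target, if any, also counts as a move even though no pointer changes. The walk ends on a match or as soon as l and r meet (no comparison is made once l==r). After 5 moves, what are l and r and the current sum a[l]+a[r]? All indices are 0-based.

l=5, r=9, sum=65

[0,9] 5+39=44 <66 → l++
[1,9] 12+39=51 <66 → l++
[2,9] 18+39=57 <66 → l++
[3,9] 22+39=61 <66 → l++
[4,9] 25+39=64 <66 → l++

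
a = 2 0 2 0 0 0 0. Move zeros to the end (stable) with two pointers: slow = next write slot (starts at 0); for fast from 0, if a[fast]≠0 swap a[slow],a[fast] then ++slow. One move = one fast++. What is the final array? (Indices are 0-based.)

(s=0,f=0) a[fast]=2≠0 swap→a[0]=2 → slow++,fast++
(s=1,f=1) a[fast]=0 → fast++
(s=1,f=2) a[fast]=2≠0 swap→a[1]=2 → slow++,fast++
(s=2,f=3) a[fast]=0 → fast++
(s=2,f=4) a[fast]=0 → fast++
(s=2,f=5) a[fast]=0 → fast++
(s=2,f=6) a[fast]=0 → fast++

[2, 2, 0, 0, 0, 0, 0]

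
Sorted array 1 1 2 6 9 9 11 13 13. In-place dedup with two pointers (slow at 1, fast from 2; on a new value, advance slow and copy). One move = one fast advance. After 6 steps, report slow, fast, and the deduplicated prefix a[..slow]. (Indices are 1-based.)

(s=1,f=2) a[fast]=1=a[slow] dup → fast++
(s=1,f=3) a[fast]=2≠a[slow]=1 write a[2]=2 → slow++,fast++
(s=2,f=4) a[fast]=6≠a[slow]=2 write a[3]=6 → slow++,fast++
(s=3,f=5) a[fast]=9≠a[slow]=6 write a[4]=9 → slow++,fast++
(s=4,f=6) a[fast]=9=a[slow] dup → fast++
(s=4,f=7) a[fast]=11≠a[slow]=9 write a[5]=11 → slow++,fast++

slow=5, fast=8, prefix=[1, 2, 6, 9, 11]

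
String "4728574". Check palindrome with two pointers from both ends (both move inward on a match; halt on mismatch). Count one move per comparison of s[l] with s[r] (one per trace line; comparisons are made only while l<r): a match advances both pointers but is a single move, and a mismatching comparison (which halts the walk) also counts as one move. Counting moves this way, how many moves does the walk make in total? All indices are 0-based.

[0,6] '4'=='4' → l++,r--
[1,5] '7'=='7' → l++,r--
[2,4] '2'!='5' → stop

3 moves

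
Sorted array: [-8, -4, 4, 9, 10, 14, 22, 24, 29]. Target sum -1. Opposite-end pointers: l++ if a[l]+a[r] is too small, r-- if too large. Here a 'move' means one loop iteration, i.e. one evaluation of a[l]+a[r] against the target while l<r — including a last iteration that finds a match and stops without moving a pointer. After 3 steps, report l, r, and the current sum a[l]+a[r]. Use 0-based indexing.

l=0 r=8: -8+29=21 >-1, r--
l=0 r=7: -8+24=16 >-1, r--
l=0 r=6: -8+22=14 >-1, r--

l=0, r=5, sum=6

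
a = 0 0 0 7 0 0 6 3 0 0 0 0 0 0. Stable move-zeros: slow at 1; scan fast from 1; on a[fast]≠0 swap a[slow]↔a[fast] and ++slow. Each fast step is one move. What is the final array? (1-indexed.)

(s=1,f=1) a[fast]=0 → fast++
(s=1,f=2) a[fast]=0 → fast++
(s=1,f=3) a[fast]=0 → fast++
(s=1,f=4) a[fast]=7≠0 swap→a[1]=7 → slow++,fast++
(s=2,f=5) a[fast]=0 → fast++
(s=2,f=6) a[fast]=0 → fast++
(s=2,f=7) a[fast]=6≠0 swap→a[2]=6 → slow++,fast++
(s=3,f=8) a[fast]=3≠0 swap→a[3]=3 → slow++,fast++
(s=4,f=9) a[fast]=0 → fast++
(s=4,f=10) a[fast]=0 → fast++
(s=4,f=11) a[fast]=0 → fast++
(s=4,f=12) a[fast]=0 → fast++
(s=4,f=13) a[fast]=0 → fast++
(s=4,f=14) a[fast]=0 → fast++

[7, 6, 3, 0, 0, 0, 0, 0, 0, 0, 0, 0, 0, 0]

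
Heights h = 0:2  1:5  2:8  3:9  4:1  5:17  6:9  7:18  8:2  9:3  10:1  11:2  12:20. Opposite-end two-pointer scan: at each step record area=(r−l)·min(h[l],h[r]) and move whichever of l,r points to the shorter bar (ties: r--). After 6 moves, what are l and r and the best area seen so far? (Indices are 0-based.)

l=6, r=12, best area=119

[0,12] min(2,20)*12=24 best=24 * → l++
[1,12] min(5,20)*11=55 best=55 * → l++
[2,12] min(8,20)*10=80 best=80 * → l++
[3,12] min(9,20)*9=81 best=81 * → l++
[4,12] min(1,20)*8=8 best=81 → l++
[5,12] min(17,20)*7=119 best=119 * → l++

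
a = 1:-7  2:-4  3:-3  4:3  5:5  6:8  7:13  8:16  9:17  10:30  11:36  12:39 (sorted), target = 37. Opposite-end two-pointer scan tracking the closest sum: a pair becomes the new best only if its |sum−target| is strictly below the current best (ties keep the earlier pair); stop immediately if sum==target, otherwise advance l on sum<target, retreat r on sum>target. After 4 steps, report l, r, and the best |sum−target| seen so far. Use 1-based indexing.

l=4, r=11, best |Δ|=1

l=1 r=12: -7+39=32 d=5 *, l++
l=2 r=12: -4+39=35 d=2 *, l++
l=3 r=12: -3+39=36 d=1 *, l++
l=4 r=12: 3+39=42 d=5, r--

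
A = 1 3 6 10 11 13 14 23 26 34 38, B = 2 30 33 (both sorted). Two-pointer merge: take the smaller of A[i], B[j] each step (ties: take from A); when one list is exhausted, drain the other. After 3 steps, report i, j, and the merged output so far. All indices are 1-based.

i=3, j=2, merged so far=[1, 2, 3]

i=1 j=1: A[i]=1<=B[j]=2 take 1, i++
i=2 j=1: A[i]=3>B[j]=2 take 2, j++
i=2 j=2: A[i]=3<=B[j]=30 take 3, i++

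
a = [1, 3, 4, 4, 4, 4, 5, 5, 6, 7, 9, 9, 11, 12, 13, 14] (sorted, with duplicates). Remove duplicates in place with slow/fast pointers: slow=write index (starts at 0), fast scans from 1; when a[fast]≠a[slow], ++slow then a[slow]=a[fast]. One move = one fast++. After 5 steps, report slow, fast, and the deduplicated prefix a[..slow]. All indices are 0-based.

(s=0,f=1) a[fast]=3≠a[slow]=1 write a[1]=3 → slow++,fast++
(s=1,f=2) a[fast]=4≠a[slow]=3 write a[2]=4 → slow++,fast++
(s=2,f=3) a[fast]=4=a[slow] dup → fast++
(s=2,f=4) a[fast]=4=a[slow] dup → fast++
(s=2,f=5) a[fast]=4=a[slow] dup → fast++

slow=2, fast=6, prefix=[1, 3, 4]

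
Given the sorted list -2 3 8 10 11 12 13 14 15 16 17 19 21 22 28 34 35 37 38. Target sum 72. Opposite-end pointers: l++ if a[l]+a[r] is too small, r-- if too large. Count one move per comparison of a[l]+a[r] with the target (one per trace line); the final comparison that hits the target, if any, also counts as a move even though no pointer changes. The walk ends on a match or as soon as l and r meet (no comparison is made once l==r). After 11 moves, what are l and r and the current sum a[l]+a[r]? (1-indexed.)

[1,19] -2+38=36 <72 → l++
[2,19] 3+38=41 <72 → l++
[3,19] 8+38=46 <72 → l++
[4,19] 10+38=48 <72 → l++
[5,19] 11+38=49 <72 → l++
[6,19] 12+38=50 <72 → l++
[7,19] 13+38=51 <72 → l++
[8,19] 14+38=52 <72 → l++
[9,19] 15+38=53 <72 → l++
[10,19] 16+38=54 <72 → l++
[11,19] 17+38=55 <72 → l++

l=12, r=19, sum=57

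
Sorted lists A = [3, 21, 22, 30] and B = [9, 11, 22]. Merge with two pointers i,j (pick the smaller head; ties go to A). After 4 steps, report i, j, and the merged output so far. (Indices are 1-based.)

i=3, j=3, merged so far=[3, 9, 11, 21]

i=1 j=1: A[i]=3<=B[j]=9 take 3, i++
i=2 j=1: A[i]=21>B[j]=9 take 9, j++
i=2 j=2: A[i]=21>B[j]=11 take 11, j++
i=2 j=3: A[i]=21<=B[j]=22 take 21, i++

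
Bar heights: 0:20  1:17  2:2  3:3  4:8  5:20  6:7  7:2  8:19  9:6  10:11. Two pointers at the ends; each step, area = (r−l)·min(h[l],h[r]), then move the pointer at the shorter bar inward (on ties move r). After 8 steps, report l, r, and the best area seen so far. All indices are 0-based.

l=0, r=2, best area=152

l=0 r=10: min(20,11)*10=110 best=110 *, r--
l=0 r=9: min(20,6)*9=54 best=110, r--
l=0 r=8: min(20,19)*8=152 best=152 *, r--
l=0 r=7: min(20,2)*7=14 best=152, r--
l=0 r=6: min(20,7)*6=42 best=152, r--
l=0 r=5: min(20,20)*5=100 best=152, r--
l=0 r=4: min(20,8)*4=32 best=152, r--
l=0 r=3: min(20,3)*3=9 best=152, r--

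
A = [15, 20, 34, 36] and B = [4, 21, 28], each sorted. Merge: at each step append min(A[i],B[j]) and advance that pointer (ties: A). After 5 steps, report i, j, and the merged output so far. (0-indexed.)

[i=0,j=0] A[i]=15>B[j]=4 take 4 → j++
[i=0,j=1] A[i]=15<=B[j]=21 take 15 → i++
[i=1,j=1] A[i]=20<=B[j]=21 take 20 → i++
[i=2,j=1] A[i]=34>B[j]=21 take 21 → j++
[i=2,j=2] A[i]=34>B[j]=28 take 28 → j++

i=2, j=3, merged so far=[4, 15, 20, 21, 28]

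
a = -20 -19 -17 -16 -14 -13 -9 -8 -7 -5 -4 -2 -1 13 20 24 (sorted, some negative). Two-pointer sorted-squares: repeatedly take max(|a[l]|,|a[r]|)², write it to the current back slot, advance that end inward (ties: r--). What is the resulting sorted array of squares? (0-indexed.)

[1, 4, 16, 25, 49, 64, 81, 169, 169, 196, 256, 289, 361, 400, 400, 576]

l=0 r=15: |-20|<=|24| out[15]=576, r--
l=0 r=14: |-20|<=|20| out[14]=400, r--
l=0 r=13: |-20|>|13| out[13]=400, l++
l=1 r=13: |-19|>|13| out[12]=361, l++
l=2 r=13: |-17|>|13| out[11]=289, l++
l=3 r=13: |-16|>|13| out[10]=256, l++
l=4 r=13: |-14|>|13| out[9]=196, l++
l=5 r=13: |-13|<=|13| out[8]=169, r--
l=5 r=12: |-13|>|-1| out[7]=169, l++
l=6 r=12: |-9|>|-1| out[6]=81, l++
l=7 r=12: |-8|>|-1| out[5]=64, l++
l=8 r=12: |-7|>|-1| out[4]=49, l++
l=9 r=12: |-5|>|-1| out[3]=25, l++
l=10 r=12: |-4|>|-1| out[2]=16, l++
l=11 r=12: |-2|>|-1| out[1]=4, l++
l=12 r=12: |-1|<=|-1| out[0]=1, r--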